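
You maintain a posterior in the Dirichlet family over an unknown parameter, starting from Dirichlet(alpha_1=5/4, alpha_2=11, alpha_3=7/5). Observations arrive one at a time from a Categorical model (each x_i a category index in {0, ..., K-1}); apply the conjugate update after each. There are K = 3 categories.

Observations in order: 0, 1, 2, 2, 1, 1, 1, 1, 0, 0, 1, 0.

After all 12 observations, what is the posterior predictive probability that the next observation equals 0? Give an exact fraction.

obs 1: x=0 → posterior Dirichlet(9/4, 11, 7/5)
obs 2: x=1 → posterior Dirichlet(9/4, 12, 7/5)
obs 3: x=2 → posterior Dirichlet(9/4, 12, 12/5)
obs 4: x=2 → posterior Dirichlet(9/4, 12, 17/5)
obs 5: x=1 → posterior Dirichlet(9/4, 13, 17/5)
obs 6: x=1 → posterior Dirichlet(9/4, 14, 17/5)
obs 7: x=1 → posterior Dirichlet(9/4, 15, 17/5)
obs 8: x=1 → posterior Dirichlet(9/4, 16, 17/5)
obs 9: x=0 → posterior Dirichlet(13/4, 16, 17/5)
obs 10: x=0 → posterior Dirichlet(17/4, 16, 17/5)
obs 11: x=1 → posterior Dirichlet(17/4, 17, 17/5)
obs 12: x=0 → posterior Dirichlet(21/4, 17, 17/5)

35/171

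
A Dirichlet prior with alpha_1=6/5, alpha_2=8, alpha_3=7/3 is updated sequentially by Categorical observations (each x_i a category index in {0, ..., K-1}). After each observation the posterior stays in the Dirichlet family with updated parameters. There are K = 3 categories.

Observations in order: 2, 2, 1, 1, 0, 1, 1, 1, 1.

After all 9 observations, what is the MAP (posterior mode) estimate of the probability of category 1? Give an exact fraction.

obs 1: x=2 → posterior Dirichlet(6/5, 8, 10/3)
obs 2: x=2 → posterior Dirichlet(6/5, 8, 13/3)
obs 3: x=1 → posterior Dirichlet(6/5, 9, 13/3)
obs 4: x=1 → posterior Dirichlet(6/5, 10, 13/3)
obs 5: x=0 → posterior Dirichlet(11/5, 10, 13/3)
obs 6: x=1 → posterior Dirichlet(11/5, 11, 13/3)
obs 7: x=1 → posterior Dirichlet(11/5, 12, 13/3)
obs 8: x=1 → posterior Dirichlet(11/5, 13, 13/3)
obs 9: x=1 → posterior Dirichlet(11/5, 14, 13/3)

195/263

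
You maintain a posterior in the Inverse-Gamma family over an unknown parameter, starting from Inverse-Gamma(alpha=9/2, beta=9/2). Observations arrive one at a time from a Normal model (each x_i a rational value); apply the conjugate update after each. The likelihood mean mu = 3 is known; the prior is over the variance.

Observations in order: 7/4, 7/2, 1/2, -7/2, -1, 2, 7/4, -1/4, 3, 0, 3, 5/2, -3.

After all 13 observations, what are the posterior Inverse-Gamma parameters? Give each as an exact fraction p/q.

obs 1: x=7/4 → posterior Inverse-Gamma(5, 169/32)
obs 2: x=7/2 → posterior Inverse-Gamma(11/2, 173/32)
obs 3: x=1/2 → posterior Inverse-Gamma(6, 273/32)
obs 4: x=-7/2 → posterior Inverse-Gamma(13/2, 949/32)
obs 5: x=-1 → posterior Inverse-Gamma(7, 1205/32)
obs 6: x=2 → posterior Inverse-Gamma(15/2, 1221/32)
obs 7: x=7/4 → posterior Inverse-Gamma(8, 623/16)
obs 8: x=-1/4 → posterior Inverse-Gamma(17/2, 1415/32)
obs 9: x=3 → posterior Inverse-Gamma(9, 1415/32)
obs 10: x=0 → posterior Inverse-Gamma(19/2, 1559/32)
obs 11: x=3 → posterior Inverse-Gamma(10, 1559/32)
obs 12: x=5/2 → posterior Inverse-Gamma(21/2, 1563/32)
obs 13: x=-3 → posterior Inverse-Gamma(11, 2139/32)

alpha=11, beta=2139/32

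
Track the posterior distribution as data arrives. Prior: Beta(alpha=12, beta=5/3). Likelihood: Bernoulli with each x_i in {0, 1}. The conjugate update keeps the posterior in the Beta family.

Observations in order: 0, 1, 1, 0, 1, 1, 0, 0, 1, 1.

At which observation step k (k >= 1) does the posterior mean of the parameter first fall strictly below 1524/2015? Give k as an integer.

k = 8

obs 1: x=0 → posterior Beta(12, 8/3)
obs 2: x=1 → posterior Beta(13, 8/3)
obs 3: x=1 → posterior Beta(14, 8/3)
obs 4: x=0 → posterior Beta(14, 11/3)
obs 5: x=1 → posterior Beta(15, 11/3)
obs 6: x=1 → posterior Beta(16, 11/3)
obs 7: x=0 → posterior Beta(16, 14/3)
obs 8: x=0 → posterior Beta(16, 17/3)
obs 9: x=1 → posterior Beta(17, 17/3)
obs 10: x=1 → posterior Beta(18, 17/3)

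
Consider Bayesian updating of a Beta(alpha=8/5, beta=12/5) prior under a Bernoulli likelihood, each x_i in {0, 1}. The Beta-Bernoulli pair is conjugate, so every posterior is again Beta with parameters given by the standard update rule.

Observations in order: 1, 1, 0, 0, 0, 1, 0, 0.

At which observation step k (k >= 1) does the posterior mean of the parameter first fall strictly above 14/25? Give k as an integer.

obs 1: x=1 → posterior Beta(13/5, 12/5)
obs 2: x=1 → posterior Beta(18/5, 12/5)
obs 3: x=0 → posterior Beta(18/5, 17/5)
obs 4: x=0 → posterior Beta(18/5, 22/5)
obs 5: x=0 → posterior Beta(18/5, 27/5)
obs 6: x=1 → posterior Beta(23/5, 27/5)
obs 7: x=0 → posterior Beta(23/5, 32/5)
obs 8: x=0 → posterior Beta(23/5, 37/5)

k = 2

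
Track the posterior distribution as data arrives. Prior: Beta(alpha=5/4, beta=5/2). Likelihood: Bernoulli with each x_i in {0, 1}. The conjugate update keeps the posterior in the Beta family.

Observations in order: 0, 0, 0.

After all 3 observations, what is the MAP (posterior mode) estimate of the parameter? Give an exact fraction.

obs 1: x=0 → posterior Beta(5/4, 7/2)
obs 2: x=0 → posterior Beta(5/4, 9/2)
obs 3: x=0 → posterior Beta(5/4, 11/2)

1/19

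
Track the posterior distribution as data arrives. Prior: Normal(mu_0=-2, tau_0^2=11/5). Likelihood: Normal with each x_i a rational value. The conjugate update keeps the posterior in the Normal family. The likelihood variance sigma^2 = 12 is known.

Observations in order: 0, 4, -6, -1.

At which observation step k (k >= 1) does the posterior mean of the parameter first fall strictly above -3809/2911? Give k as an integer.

k = 2

obs 1: x=0 → posterior Normal(-120/71, 132/71)
obs 2: x=4 → posterior Normal(-38/41, 66/41)
obs 3: x=-6 → posterior Normal(-142/93, 44/31)
obs 4: x=-1 → posterior Normal(-153/104, 33/26)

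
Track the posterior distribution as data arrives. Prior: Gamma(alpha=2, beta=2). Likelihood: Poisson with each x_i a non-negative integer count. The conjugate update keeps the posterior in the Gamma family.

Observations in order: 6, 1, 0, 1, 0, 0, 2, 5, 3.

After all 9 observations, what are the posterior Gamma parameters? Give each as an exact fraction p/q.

alpha=20, beta=11

obs 1: x=6 → posterior Gamma(8, 3)
obs 2: x=1 → posterior Gamma(9, 4)
obs 3: x=0 → posterior Gamma(9, 5)
obs 4: x=1 → posterior Gamma(10, 6)
obs 5: x=0 → posterior Gamma(10, 7)
obs 6: x=0 → posterior Gamma(10, 8)
obs 7: x=2 → posterior Gamma(12, 9)
obs 8: x=5 → posterior Gamma(17, 10)
obs 9: x=3 → posterior Gamma(20, 11)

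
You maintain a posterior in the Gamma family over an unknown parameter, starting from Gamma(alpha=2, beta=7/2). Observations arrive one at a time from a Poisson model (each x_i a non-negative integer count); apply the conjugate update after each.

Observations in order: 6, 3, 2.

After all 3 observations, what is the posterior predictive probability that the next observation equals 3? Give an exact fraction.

220493077599160184/1313681671142578125

obs 1: x=6 → posterior Gamma(8, 9/2)
obs 2: x=3 → posterior Gamma(11, 11/2)
obs 3: x=2 → posterior Gamma(13, 13/2)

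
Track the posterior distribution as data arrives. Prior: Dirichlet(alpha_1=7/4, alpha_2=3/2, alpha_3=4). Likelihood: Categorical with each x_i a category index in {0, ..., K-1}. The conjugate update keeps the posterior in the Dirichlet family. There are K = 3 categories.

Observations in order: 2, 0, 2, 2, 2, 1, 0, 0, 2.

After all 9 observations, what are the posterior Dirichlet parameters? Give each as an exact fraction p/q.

alpha_1=19/4, alpha_2=5/2, alpha_3=9

obs 1: x=2 → posterior Dirichlet(7/4, 3/2, 5)
obs 2: x=0 → posterior Dirichlet(11/4, 3/2, 5)
obs 3: x=2 → posterior Dirichlet(11/4, 3/2, 6)
obs 4: x=2 → posterior Dirichlet(11/4, 3/2, 7)
obs 5: x=2 → posterior Dirichlet(11/4, 3/2, 8)
obs 6: x=1 → posterior Dirichlet(11/4, 5/2, 8)
obs 7: x=0 → posterior Dirichlet(15/4, 5/2, 8)
obs 8: x=0 → posterior Dirichlet(19/4, 5/2, 8)
obs 9: x=2 → posterior Dirichlet(19/4, 5/2, 9)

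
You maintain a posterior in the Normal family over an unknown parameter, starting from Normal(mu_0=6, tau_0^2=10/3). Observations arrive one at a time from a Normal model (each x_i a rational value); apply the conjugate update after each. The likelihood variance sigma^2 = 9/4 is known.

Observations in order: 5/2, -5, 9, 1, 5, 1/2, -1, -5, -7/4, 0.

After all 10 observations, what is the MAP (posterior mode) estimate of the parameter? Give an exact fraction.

obs 1: x=5/2 → posterior Normal(262/67, 90/67)
obs 2: x=-5 → posterior Normal(62/107, 90/107)
obs 3: x=9 → posterior Normal(422/147, 30/49)
obs 4: x=1 → posterior Normal(42/17, 90/187)
obs 5: x=5 → posterior Normal(662/227, 90/227)
obs 6: x=1/2 → posterior Normal(682/267, 30/89)
obs 7: x=-1 → posterior Normal(642/307, 90/307)
obs 8: x=-5 → posterior Normal(442/347, 90/347)
obs 9: x=-7/4 → posterior Normal(124/129, 10/43)
obs 10: x=0 → posterior Normal(372/427, 90/427)

372/427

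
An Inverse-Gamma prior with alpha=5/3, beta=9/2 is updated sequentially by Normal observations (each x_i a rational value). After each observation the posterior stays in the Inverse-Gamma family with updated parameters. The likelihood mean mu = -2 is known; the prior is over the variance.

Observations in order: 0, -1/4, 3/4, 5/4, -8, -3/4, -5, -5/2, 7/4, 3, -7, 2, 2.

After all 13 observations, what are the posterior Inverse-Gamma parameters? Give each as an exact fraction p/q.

obs 1: x=0 → posterior Inverse-Gamma(13/6, 13/2)
obs 2: x=-1/4 → posterior Inverse-Gamma(8/3, 257/32)
obs 3: x=3/4 → posterior Inverse-Gamma(19/6, 189/16)
obs 4: x=5/4 → posterior Inverse-Gamma(11/3, 547/32)
obs 5: x=-8 → posterior Inverse-Gamma(25/6, 1123/32)
obs 6: x=-3/4 → posterior Inverse-Gamma(14/3, 287/8)
obs 7: x=-5 → posterior Inverse-Gamma(31/6, 323/8)
obs 8: x=-5/2 → posterior Inverse-Gamma(17/3, 81/2)
obs 9: x=7/4 → posterior Inverse-Gamma(37/6, 1521/32)
obs 10: x=3 → posterior Inverse-Gamma(20/3, 1921/32)
obs 11: x=-7 → posterior Inverse-Gamma(43/6, 2321/32)
obs 12: x=2 → posterior Inverse-Gamma(23/3, 2577/32)
obs 13: x=2 → posterior Inverse-Gamma(49/6, 2833/32)

alpha=49/6, beta=2833/32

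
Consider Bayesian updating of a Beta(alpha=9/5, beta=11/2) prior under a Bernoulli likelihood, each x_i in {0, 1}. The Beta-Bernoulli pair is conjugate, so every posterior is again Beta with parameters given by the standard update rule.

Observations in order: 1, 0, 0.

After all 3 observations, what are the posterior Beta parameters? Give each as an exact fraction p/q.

alpha=14/5, beta=15/2

obs 1: x=1 → posterior Beta(14/5, 11/2)
obs 2: x=0 → posterior Beta(14/5, 13/2)
obs 3: x=0 → posterior Beta(14/5, 15/2)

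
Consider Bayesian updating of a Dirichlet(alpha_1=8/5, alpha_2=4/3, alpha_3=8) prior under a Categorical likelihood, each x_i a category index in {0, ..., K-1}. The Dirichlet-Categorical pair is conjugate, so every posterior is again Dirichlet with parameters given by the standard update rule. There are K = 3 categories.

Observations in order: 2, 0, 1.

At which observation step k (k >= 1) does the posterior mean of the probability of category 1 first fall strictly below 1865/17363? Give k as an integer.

k = 2

obs 1: x=2 → posterior Dirichlet(8/5, 4/3, 9)
obs 2: x=0 → posterior Dirichlet(13/5, 4/3, 9)
obs 3: x=1 → posterior Dirichlet(13/5, 7/3, 9)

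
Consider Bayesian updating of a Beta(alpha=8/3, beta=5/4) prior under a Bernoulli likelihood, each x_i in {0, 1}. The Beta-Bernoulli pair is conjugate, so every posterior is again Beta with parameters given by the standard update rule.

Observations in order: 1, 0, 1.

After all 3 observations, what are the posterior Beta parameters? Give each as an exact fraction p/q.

obs 1: x=1 → posterior Beta(11/3, 5/4)
obs 2: x=0 → posterior Beta(11/3, 9/4)
obs 3: x=1 → posterior Beta(14/3, 9/4)

alpha=14/3, beta=9/4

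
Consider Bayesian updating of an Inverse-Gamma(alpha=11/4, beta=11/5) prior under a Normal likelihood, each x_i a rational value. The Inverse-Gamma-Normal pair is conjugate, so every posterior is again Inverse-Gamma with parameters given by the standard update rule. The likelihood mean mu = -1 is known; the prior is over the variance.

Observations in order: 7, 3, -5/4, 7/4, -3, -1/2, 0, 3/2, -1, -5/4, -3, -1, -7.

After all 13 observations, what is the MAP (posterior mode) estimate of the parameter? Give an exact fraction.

11487/1640

obs 1: x=7 → posterior Inverse-Gamma(13/4, 171/5)
obs 2: x=3 → posterior Inverse-Gamma(15/4, 211/5)
obs 3: x=-5/4 → posterior Inverse-Gamma(17/4, 6757/160)
obs 4: x=7/4 → posterior Inverse-Gamma(19/4, 3681/80)
obs 5: x=-3 → posterior Inverse-Gamma(21/4, 3841/80)
obs 6: x=-1/2 → posterior Inverse-Gamma(23/4, 3851/80)
obs 7: x=0 → posterior Inverse-Gamma(25/4, 3891/80)
obs 8: x=3/2 → posterior Inverse-Gamma(27/4, 4141/80)
obs 9: x=-1 → posterior Inverse-Gamma(29/4, 4141/80)
obs 10: x=-5/4 → posterior Inverse-Gamma(31/4, 8287/160)
obs 11: x=-3 → posterior Inverse-Gamma(33/4, 8607/160)
obs 12: x=-1 → posterior Inverse-Gamma(35/4, 8607/160)
obs 13: x=-7 → posterior Inverse-Gamma(37/4, 11487/160)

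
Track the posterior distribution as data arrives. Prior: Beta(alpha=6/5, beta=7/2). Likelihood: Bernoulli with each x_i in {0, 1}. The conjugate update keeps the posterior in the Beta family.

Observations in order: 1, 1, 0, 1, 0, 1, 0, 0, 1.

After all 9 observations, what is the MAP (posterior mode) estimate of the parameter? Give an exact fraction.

4/9

obs 1: x=1 → posterior Beta(11/5, 7/2)
obs 2: x=1 → posterior Beta(16/5, 7/2)
obs 3: x=0 → posterior Beta(16/5, 9/2)
obs 4: x=1 → posterior Beta(21/5, 9/2)
obs 5: x=0 → posterior Beta(21/5, 11/2)
obs 6: x=1 → posterior Beta(26/5, 11/2)
obs 7: x=0 → posterior Beta(26/5, 13/2)
obs 8: x=0 → posterior Beta(26/5, 15/2)
obs 9: x=1 → posterior Beta(31/5, 15/2)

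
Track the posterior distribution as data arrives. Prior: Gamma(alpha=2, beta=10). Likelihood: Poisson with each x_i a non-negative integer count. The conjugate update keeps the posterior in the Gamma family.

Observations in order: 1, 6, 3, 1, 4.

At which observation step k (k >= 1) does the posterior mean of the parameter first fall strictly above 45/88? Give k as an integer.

k = 2

obs 1: x=1 → posterior Gamma(3, 11)
obs 2: x=6 → posterior Gamma(9, 12)
obs 3: x=3 → posterior Gamma(12, 13)
obs 4: x=1 → posterior Gamma(13, 14)
obs 5: x=4 → posterior Gamma(17, 15)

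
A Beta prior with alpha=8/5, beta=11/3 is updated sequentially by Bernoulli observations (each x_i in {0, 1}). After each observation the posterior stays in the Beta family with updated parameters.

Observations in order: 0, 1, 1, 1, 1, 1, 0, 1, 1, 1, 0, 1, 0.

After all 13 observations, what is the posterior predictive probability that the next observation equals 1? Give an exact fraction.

159/274

obs 1: x=0 → posterior Beta(8/5, 14/3)
obs 2: x=1 → posterior Beta(13/5, 14/3)
obs 3: x=1 → posterior Beta(18/5, 14/3)
obs 4: x=1 → posterior Beta(23/5, 14/3)
obs 5: x=1 → posterior Beta(28/5, 14/3)
obs 6: x=1 → posterior Beta(33/5, 14/3)
obs 7: x=0 → posterior Beta(33/5, 17/3)
obs 8: x=1 → posterior Beta(38/5, 17/3)
obs 9: x=1 → posterior Beta(43/5, 17/3)
obs 10: x=1 → posterior Beta(48/5, 17/3)
obs 11: x=0 → posterior Beta(48/5, 20/3)
obs 12: x=1 → posterior Beta(53/5, 20/3)
obs 13: x=0 → posterior Beta(53/5, 23/3)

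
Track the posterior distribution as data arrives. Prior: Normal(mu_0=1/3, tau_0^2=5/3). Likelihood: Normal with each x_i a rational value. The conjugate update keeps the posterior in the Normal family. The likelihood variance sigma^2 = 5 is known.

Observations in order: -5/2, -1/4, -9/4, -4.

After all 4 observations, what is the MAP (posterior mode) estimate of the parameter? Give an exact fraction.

obs 1: x=-5/2 → posterior Normal(-3/8, 5/4)
obs 2: x=-1/4 → posterior Normal(-7/20, 1)
obs 3: x=-9/4 → posterior Normal(-2/3, 5/6)
obs 4: x=-4 → posterior Normal(-8/7, 5/7)

-8/7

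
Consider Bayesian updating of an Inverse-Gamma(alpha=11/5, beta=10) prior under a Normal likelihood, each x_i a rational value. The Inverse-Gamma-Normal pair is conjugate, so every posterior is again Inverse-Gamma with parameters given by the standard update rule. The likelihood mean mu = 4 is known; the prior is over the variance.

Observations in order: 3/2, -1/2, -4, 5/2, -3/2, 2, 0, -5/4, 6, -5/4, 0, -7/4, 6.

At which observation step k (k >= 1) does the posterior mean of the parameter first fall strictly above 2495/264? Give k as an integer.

obs 1: x=3/2 → posterior Inverse-Gamma(27/10, 105/8)
obs 2: x=-1/2 → posterior Inverse-Gamma(16/5, 93/4)
obs 3: x=-4 → posterior Inverse-Gamma(37/10, 221/4)
obs 4: x=5/2 → posterior Inverse-Gamma(21/5, 451/8)
obs 5: x=-3/2 → posterior Inverse-Gamma(47/10, 143/2)
obs 6: x=2 → posterior Inverse-Gamma(26/5, 147/2)
obs 7: x=0 → posterior Inverse-Gamma(57/10, 163/2)
obs 8: x=-5/4 → posterior Inverse-Gamma(31/5, 3049/32)
obs 9: x=6 → posterior Inverse-Gamma(67/10, 3113/32)
obs 10: x=-5/4 → posterior Inverse-Gamma(36/5, 1777/16)
obs 11: x=0 → posterior Inverse-Gamma(77/10, 1905/16)
obs 12: x=-7/4 → posterior Inverse-Gamma(41/5, 4339/32)
obs 13: x=6 → posterior Inverse-Gamma(87/10, 4403/32)

k = 2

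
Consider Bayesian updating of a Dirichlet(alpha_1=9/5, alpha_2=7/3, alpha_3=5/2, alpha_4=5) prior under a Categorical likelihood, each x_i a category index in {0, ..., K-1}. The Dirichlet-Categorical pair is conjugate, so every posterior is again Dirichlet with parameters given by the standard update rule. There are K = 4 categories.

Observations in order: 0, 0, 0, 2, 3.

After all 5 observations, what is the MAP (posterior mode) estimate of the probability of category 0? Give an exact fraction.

obs 1: x=0 → posterior Dirichlet(14/5, 7/3, 5/2, 5)
obs 2: x=0 → posterior Dirichlet(19/5, 7/3, 5/2, 5)
obs 3: x=0 → posterior Dirichlet(24/5, 7/3, 5/2, 5)
obs 4: x=2 → posterior Dirichlet(24/5, 7/3, 7/2, 5)
obs 5: x=3 → posterior Dirichlet(24/5, 7/3, 7/2, 6)

114/379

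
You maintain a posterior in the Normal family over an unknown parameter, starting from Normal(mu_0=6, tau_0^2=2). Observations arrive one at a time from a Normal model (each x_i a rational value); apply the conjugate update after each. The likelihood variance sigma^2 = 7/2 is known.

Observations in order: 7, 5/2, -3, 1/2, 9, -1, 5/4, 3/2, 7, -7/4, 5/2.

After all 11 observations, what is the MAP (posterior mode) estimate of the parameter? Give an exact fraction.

48/17

obs 1: x=7 → posterior Normal(70/11, 14/11)
obs 2: x=5/2 → posterior Normal(16/3, 14/15)
obs 3: x=-3 → posterior Normal(68/19, 14/19)
obs 4: x=1/2 → posterior Normal(70/23, 14/23)
obs 5: x=9 → posterior Normal(106/27, 14/27)
obs 6: x=-1 → posterior Normal(102/31, 14/31)
obs 7: x=5/4 → posterior Normal(107/35, 2/5)
obs 8: x=3/2 → posterior Normal(113/39, 14/39)
obs 9: x=7 → posterior Normal(141/43, 14/43)
obs 10: x=-7/4 → posterior Normal(134/47, 14/47)
obs 11: x=5/2 → posterior Normal(48/17, 14/51)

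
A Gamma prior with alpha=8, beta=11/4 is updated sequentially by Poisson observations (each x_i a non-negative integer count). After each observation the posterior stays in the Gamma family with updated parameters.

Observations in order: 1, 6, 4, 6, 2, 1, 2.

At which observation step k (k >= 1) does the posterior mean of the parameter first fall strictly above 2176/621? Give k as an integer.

obs 1: x=1 → posterior Gamma(9, 15/4)
obs 2: x=6 → posterior Gamma(15, 19/4)
obs 3: x=4 → posterior Gamma(19, 23/4)
obs 4: x=6 → posterior Gamma(25, 27/4)
obs 5: x=2 → posterior Gamma(27, 31/4)
obs 6: x=1 → posterior Gamma(28, 35/4)
obs 7: x=2 → posterior Gamma(30, 39/4)

k = 4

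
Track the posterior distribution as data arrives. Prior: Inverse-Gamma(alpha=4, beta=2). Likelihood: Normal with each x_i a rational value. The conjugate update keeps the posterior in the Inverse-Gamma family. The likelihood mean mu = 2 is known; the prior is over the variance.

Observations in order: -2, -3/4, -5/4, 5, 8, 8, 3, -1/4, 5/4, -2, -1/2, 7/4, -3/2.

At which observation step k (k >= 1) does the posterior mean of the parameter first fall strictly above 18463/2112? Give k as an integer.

obs 1: x=-2 → posterior Inverse-Gamma(9/2, 10)
obs 2: x=-3/4 → posterior Inverse-Gamma(5, 441/32)
obs 3: x=-5/4 → posterior Inverse-Gamma(11/2, 305/16)
obs 4: x=5 → posterior Inverse-Gamma(6, 377/16)
obs 5: x=8 → posterior Inverse-Gamma(13/2, 665/16)
obs 6: x=8 → posterior Inverse-Gamma(7, 953/16)
obs 7: x=3 → posterior Inverse-Gamma(15/2, 961/16)
obs 8: x=-1/4 → posterior Inverse-Gamma(8, 2003/32)
obs 9: x=5/4 → posterior Inverse-Gamma(17/2, 503/8)
obs 10: x=-2 → posterior Inverse-Gamma(9, 567/8)
obs 11: x=-1/2 → posterior Inverse-Gamma(19/2, 74)
obs 12: x=7/4 → posterior Inverse-Gamma(10, 2369/32)
obs 13: x=-3/2 → posterior Inverse-Gamma(21/2, 2565/32)

k = 6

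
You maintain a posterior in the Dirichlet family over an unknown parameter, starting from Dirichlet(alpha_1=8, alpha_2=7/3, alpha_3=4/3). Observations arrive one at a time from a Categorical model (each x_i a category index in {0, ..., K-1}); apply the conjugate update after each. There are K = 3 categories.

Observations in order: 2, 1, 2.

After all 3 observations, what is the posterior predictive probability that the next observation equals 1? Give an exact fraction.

5/22

obs 1: x=2 → posterior Dirichlet(8, 7/3, 7/3)
obs 2: x=1 → posterior Dirichlet(8, 10/3, 7/3)
obs 3: x=2 → posterior Dirichlet(8, 10/3, 10/3)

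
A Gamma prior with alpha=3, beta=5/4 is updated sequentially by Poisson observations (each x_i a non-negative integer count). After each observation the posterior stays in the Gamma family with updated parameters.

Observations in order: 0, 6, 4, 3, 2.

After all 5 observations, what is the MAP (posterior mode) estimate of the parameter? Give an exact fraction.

68/25

obs 1: x=0 → posterior Gamma(3, 9/4)
obs 2: x=6 → posterior Gamma(9, 13/4)
obs 3: x=4 → posterior Gamma(13, 17/4)
obs 4: x=3 → posterior Gamma(16, 21/4)
obs 5: x=2 → posterior Gamma(18, 25/4)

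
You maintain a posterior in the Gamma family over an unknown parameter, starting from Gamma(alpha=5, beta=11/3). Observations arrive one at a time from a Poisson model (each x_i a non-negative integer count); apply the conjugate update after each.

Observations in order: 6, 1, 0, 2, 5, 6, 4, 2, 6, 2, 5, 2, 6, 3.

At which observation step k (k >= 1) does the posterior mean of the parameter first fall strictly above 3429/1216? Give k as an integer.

obs 1: x=6 → posterior Gamma(11, 14/3)
obs 2: x=1 → posterior Gamma(12, 17/3)
obs 3: x=0 → posterior Gamma(12, 20/3)
obs 4: x=2 → posterior Gamma(14, 23/3)
obs 5: x=5 → posterior Gamma(19, 26/3)
obs 6: x=6 → posterior Gamma(25, 29/3)
obs 7: x=4 → posterior Gamma(29, 32/3)
obs 8: x=2 → posterior Gamma(31, 35/3)
obs 9: x=6 → posterior Gamma(37, 38/3)
obs 10: x=2 → posterior Gamma(39, 41/3)
obs 11: x=5 → posterior Gamma(44, 44/3)
obs 12: x=2 → posterior Gamma(46, 47/3)
obs 13: x=6 → posterior Gamma(52, 50/3)
obs 14: x=3 → posterior Gamma(55, 53/3)

k = 9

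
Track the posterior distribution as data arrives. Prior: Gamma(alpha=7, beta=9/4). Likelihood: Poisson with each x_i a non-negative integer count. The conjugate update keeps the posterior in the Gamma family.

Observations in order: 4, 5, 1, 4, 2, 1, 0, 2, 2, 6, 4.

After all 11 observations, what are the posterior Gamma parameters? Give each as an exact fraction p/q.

alpha=38, beta=53/4

obs 1: x=4 → posterior Gamma(11, 13/4)
obs 2: x=5 → posterior Gamma(16, 17/4)
obs 3: x=1 → posterior Gamma(17, 21/4)
obs 4: x=4 → posterior Gamma(21, 25/4)
obs 5: x=2 → posterior Gamma(23, 29/4)
obs 6: x=1 → posterior Gamma(24, 33/4)
obs 7: x=0 → posterior Gamma(24, 37/4)
obs 8: x=2 → posterior Gamma(26, 41/4)
obs 9: x=2 → posterior Gamma(28, 45/4)
obs 10: x=6 → posterior Gamma(34, 49/4)
obs 11: x=4 → posterior Gamma(38, 53/4)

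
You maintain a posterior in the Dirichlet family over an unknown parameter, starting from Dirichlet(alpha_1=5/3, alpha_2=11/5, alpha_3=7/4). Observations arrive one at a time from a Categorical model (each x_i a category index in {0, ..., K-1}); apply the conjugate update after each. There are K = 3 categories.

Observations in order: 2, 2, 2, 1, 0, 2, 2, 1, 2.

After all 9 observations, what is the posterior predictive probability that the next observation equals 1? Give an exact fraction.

252/877

obs 1: x=2 → posterior Dirichlet(5/3, 11/5, 11/4)
obs 2: x=2 → posterior Dirichlet(5/3, 11/5, 15/4)
obs 3: x=2 → posterior Dirichlet(5/3, 11/5, 19/4)
obs 4: x=1 → posterior Dirichlet(5/3, 16/5, 19/4)
obs 5: x=0 → posterior Dirichlet(8/3, 16/5, 19/4)
obs 6: x=2 → posterior Dirichlet(8/3, 16/5, 23/4)
obs 7: x=2 → posterior Dirichlet(8/3, 16/5, 27/4)
obs 8: x=1 → posterior Dirichlet(8/3, 21/5, 27/4)
obs 9: x=2 → posterior Dirichlet(8/3, 21/5, 31/4)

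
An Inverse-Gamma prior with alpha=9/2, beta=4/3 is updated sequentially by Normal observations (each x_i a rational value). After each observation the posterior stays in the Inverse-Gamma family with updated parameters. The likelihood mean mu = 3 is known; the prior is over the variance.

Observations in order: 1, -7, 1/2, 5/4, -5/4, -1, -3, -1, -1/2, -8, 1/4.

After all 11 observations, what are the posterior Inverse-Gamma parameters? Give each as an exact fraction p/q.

obs 1: x=1 → posterior Inverse-Gamma(5, 10/3)
obs 2: x=-7 → posterior Inverse-Gamma(11/2, 160/3)
obs 3: x=1/2 → posterior Inverse-Gamma(6, 1355/24)
obs 4: x=5/4 → posterior Inverse-Gamma(13/2, 5567/96)
obs 5: x=-5/4 → posterior Inverse-Gamma(7, 3217/48)
obs 6: x=-1 → posterior Inverse-Gamma(15/2, 3601/48)
obs 7: x=-3 → posterior Inverse-Gamma(8, 4465/48)
obs 8: x=-1 → posterior Inverse-Gamma(17/2, 4849/48)
obs 9: x=-1/2 → posterior Inverse-Gamma(9, 5143/48)
obs 10: x=-8 → posterior Inverse-Gamma(19/2, 8047/48)
obs 11: x=1/4 → posterior Inverse-Gamma(10, 16457/96)

alpha=10, beta=16457/96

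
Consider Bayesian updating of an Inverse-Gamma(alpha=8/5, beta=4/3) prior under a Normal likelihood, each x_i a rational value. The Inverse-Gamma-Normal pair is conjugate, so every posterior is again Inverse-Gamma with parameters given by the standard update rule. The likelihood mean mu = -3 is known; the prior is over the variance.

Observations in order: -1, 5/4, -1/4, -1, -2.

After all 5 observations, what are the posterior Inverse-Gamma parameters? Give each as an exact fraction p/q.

alpha=41/10, beta=895/48

obs 1: x=-1 → posterior Inverse-Gamma(21/10, 10/3)
obs 2: x=5/4 → posterior Inverse-Gamma(13/5, 1187/96)
obs 3: x=-1/4 → posterior Inverse-Gamma(31/10, 775/48)
obs 4: x=-1 → posterior Inverse-Gamma(18/5, 871/48)
obs 5: x=-2 → posterior Inverse-Gamma(41/10, 895/48)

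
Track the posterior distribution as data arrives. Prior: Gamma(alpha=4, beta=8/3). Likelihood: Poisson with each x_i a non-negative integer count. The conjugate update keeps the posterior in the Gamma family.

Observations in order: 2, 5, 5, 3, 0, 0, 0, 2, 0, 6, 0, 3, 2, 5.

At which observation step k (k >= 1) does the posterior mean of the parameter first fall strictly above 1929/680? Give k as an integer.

obs 1: x=2 → posterior Gamma(6, 11/3)
obs 2: x=5 → posterior Gamma(11, 14/3)
obs 3: x=5 → posterior Gamma(16, 17/3)
obs 4: x=3 → posterior Gamma(19, 20/3)
obs 5: x=0 → posterior Gamma(19, 23/3)
obs 6: x=0 → posterior Gamma(19, 26/3)
obs 7: x=0 → posterior Gamma(19, 29/3)
obs 8: x=2 → posterior Gamma(21, 32/3)
obs 9: x=0 → posterior Gamma(21, 35/3)
obs 10: x=6 → posterior Gamma(27, 38/3)
obs 11: x=0 → posterior Gamma(27, 41/3)
obs 12: x=3 → posterior Gamma(30, 44/3)
obs 13: x=2 → posterior Gamma(32, 47/3)
obs 14: x=5 → posterior Gamma(37, 50/3)

k = 4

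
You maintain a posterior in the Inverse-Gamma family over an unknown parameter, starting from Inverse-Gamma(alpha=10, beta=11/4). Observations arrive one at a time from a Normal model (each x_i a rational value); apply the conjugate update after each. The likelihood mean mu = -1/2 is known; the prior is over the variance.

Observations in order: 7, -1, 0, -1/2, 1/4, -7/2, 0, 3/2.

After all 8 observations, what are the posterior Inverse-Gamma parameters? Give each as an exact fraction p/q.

obs 1: x=7 → posterior Inverse-Gamma(21/2, 247/8)
obs 2: x=-1 → posterior Inverse-Gamma(11, 31)
obs 3: x=0 → posterior Inverse-Gamma(23/2, 249/8)
obs 4: x=-1/2 → posterior Inverse-Gamma(12, 249/8)
obs 5: x=1/4 → posterior Inverse-Gamma(25/2, 1005/32)
obs 6: x=-7/2 → posterior Inverse-Gamma(13, 1149/32)
obs 7: x=0 → posterior Inverse-Gamma(27/2, 1153/32)
obs 8: x=3/2 → posterior Inverse-Gamma(14, 1217/32)

alpha=14, beta=1217/32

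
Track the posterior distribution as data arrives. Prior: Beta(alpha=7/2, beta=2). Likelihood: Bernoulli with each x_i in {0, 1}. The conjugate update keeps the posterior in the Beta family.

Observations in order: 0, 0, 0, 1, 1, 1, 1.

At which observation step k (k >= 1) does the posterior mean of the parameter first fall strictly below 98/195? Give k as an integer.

obs 1: x=0 → posterior Beta(7/2, 3)
obs 2: x=0 → posterior Beta(7/2, 4)
obs 3: x=0 → posterior Beta(7/2, 5)
obs 4: x=1 → posterior Beta(9/2, 5)
obs 5: x=1 → posterior Beta(11/2, 5)
obs 6: x=1 → posterior Beta(13/2, 5)
obs 7: x=1 → posterior Beta(15/2, 5)

k = 2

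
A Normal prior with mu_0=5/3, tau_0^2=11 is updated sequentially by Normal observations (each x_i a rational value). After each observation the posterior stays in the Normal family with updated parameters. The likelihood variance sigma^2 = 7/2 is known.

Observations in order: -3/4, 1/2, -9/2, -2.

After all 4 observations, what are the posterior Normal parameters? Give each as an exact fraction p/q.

mu_0=-821/570, tau_0^2=77/95

obs 1: x=-3/4 → posterior Normal(-1/6, 77/29)
obs 2: x=1/2 → posterior Normal(37/306, 77/51)
obs 3: x=-9/2 → posterior Normal(-557/438, 77/73)
obs 4: x=-2 → posterior Normal(-821/570, 77/95)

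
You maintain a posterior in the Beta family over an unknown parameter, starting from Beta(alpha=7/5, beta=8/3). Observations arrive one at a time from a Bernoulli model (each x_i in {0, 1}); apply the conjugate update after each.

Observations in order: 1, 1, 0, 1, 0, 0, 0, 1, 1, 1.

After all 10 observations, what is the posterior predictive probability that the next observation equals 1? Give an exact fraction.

111/211

obs 1: x=1 → posterior Beta(12/5, 8/3)
obs 2: x=1 → posterior Beta(17/5, 8/3)
obs 3: x=0 → posterior Beta(17/5, 11/3)
obs 4: x=1 → posterior Beta(22/5, 11/3)
obs 5: x=0 → posterior Beta(22/5, 14/3)
obs 6: x=0 → posterior Beta(22/5, 17/3)
obs 7: x=0 → posterior Beta(22/5, 20/3)
obs 8: x=1 → posterior Beta(27/5, 20/3)
obs 9: x=1 → posterior Beta(32/5, 20/3)
obs 10: x=1 → posterior Beta(37/5, 20/3)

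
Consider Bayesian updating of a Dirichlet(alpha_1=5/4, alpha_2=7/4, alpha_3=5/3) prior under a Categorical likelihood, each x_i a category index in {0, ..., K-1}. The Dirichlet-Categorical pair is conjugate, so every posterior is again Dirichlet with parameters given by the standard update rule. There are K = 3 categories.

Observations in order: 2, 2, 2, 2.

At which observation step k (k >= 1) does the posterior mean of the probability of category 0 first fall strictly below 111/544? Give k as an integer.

k = 2

obs 1: x=2 → posterior Dirichlet(5/4, 7/4, 8/3)
obs 2: x=2 → posterior Dirichlet(5/4, 7/4, 11/3)
obs 3: x=2 → posterior Dirichlet(5/4, 7/4, 14/3)
obs 4: x=2 → posterior Dirichlet(5/4, 7/4, 17/3)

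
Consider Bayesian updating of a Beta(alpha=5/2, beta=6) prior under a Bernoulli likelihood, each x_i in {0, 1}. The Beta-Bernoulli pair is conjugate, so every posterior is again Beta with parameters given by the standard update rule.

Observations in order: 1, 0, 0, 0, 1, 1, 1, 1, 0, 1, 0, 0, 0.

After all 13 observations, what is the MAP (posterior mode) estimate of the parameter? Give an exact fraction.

obs 1: x=1 → posterior Beta(7/2, 6)
obs 2: x=0 → posterior Beta(7/2, 7)
obs 3: x=0 → posterior Beta(7/2, 8)
obs 4: x=0 → posterior Beta(7/2, 9)
obs 5: x=1 → posterior Beta(9/2, 9)
obs 6: x=1 → posterior Beta(11/2, 9)
obs 7: x=1 → posterior Beta(13/2, 9)
obs 8: x=1 → posterior Beta(15/2, 9)
obs 9: x=0 → posterior Beta(15/2, 10)
obs 10: x=1 → posterior Beta(17/2, 10)
obs 11: x=0 → posterior Beta(17/2, 11)
obs 12: x=0 → posterior Beta(17/2, 12)
obs 13: x=0 → posterior Beta(17/2, 13)

5/13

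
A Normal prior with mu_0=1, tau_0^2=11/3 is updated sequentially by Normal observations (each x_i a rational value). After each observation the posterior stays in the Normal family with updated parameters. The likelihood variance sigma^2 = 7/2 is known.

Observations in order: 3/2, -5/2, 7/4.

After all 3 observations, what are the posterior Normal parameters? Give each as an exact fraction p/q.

mu_0=25/58, tau_0^2=77/87

obs 1: x=3/2 → posterior Normal(54/43, 77/43)
obs 2: x=-5/2 → posterior Normal(-1/65, 77/65)
obs 3: x=7/4 → posterior Normal(25/58, 77/87)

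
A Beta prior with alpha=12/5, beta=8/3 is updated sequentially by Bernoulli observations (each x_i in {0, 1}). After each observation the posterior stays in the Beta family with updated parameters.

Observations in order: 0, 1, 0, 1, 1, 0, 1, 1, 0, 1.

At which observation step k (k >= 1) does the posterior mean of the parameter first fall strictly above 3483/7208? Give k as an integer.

k = 4

obs 1: x=0 → posterior Beta(12/5, 11/3)
obs 2: x=1 → posterior Beta(17/5, 11/3)
obs 3: x=0 → posterior Beta(17/5, 14/3)
obs 4: x=1 → posterior Beta(22/5, 14/3)
obs 5: x=1 → posterior Beta(27/5, 14/3)
obs 6: x=0 → posterior Beta(27/5, 17/3)
obs 7: x=1 → posterior Beta(32/5, 17/3)
obs 8: x=1 → posterior Beta(37/5, 17/3)
obs 9: x=0 → posterior Beta(37/5, 20/3)
obs 10: x=1 → posterior Beta(42/5, 20/3)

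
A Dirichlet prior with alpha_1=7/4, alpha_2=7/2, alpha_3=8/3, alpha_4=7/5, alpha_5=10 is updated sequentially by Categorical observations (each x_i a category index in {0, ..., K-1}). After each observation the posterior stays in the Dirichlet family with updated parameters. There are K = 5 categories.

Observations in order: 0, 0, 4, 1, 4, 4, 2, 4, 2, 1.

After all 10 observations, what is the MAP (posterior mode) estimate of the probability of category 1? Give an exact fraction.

obs 1: x=0 → posterior Dirichlet(11/4, 7/2, 8/3, 7/5, 10)
obs 2: x=0 → posterior Dirichlet(15/4, 7/2, 8/3, 7/5, 10)
obs 3: x=4 → posterior Dirichlet(15/4, 7/2, 8/3, 7/5, 11)
obs 4: x=1 → posterior Dirichlet(15/4, 9/2, 8/3, 7/5, 11)
obs 5: x=4 → posterior Dirichlet(15/4, 9/2, 8/3, 7/5, 12)
obs 6: x=4 → posterior Dirichlet(15/4, 9/2, 8/3, 7/5, 13)
obs 7: x=2 → posterior Dirichlet(15/4, 9/2, 11/3, 7/5, 13)
obs 8: x=4 → posterior Dirichlet(15/4, 9/2, 11/3, 7/5, 14)
obs 9: x=2 → posterior Dirichlet(15/4, 9/2, 14/3, 7/5, 14)
obs 10: x=1 → posterior Dirichlet(15/4, 11/2, 14/3, 7/5, 14)

270/1459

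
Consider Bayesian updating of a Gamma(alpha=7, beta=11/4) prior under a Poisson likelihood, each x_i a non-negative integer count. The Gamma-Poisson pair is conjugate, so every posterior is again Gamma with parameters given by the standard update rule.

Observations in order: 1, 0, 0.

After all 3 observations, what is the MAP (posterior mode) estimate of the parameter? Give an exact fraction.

obs 1: x=1 → posterior Gamma(8, 15/4)
obs 2: x=0 → posterior Gamma(8, 19/4)
obs 3: x=0 → posterior Gamma(8, 23/4)

28/23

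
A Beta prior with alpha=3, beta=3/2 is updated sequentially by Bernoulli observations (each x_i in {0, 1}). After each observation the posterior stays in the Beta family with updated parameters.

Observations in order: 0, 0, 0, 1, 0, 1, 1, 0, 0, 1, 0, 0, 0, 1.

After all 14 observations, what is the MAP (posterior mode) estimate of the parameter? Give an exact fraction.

14/33

obs 1: x=0 → posterior Beta(3, 5/2)
obs 2: x=0 → posterior Beta(3, 7/2)
obs 3: x=0 → posterior Beta(3, 9/2)
obs 4: x=1 → posterior Beta(4, 9/2)
obs 5: x=0 → posterior Beta(4, 11/2)
obs 6: x=1 → posterior Beta(5, 11/2)
obs 7: x=1 → posterior Beta(6, 11/2)
obs 8: x=0 → posterior Beta(6, 13/2)
obs 9: x=0 → posterior Beta(6, 15/2)
obs 10: x=1 → posterior Beta(7, 15/2)
obs 11: x=0 → posterior Beta(7, 17/2)
obs 12: x=0 → posterior Beta(7, 19/2)
obs 13: x=0 → posterior Beta(7, 21/2)
obs 14: x=1 → posterior Beta(8, 21/2)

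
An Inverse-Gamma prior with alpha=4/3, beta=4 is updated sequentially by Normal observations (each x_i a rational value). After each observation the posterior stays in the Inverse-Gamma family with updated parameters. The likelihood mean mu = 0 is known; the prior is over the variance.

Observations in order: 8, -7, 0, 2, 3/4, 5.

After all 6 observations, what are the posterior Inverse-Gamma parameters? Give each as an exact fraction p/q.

obs 1: x=8 → posterior Inverse-Gamma(11/6, 36)
obs 2: x=-7 → posterior Inverse-Gamma(7/3, 121/2)
obs 3: x=0 → posterior Inverse-Gamma(17/6, 121/2)
obs 4: x=2 → posterior Inverse-Gamma(10/3, 125/2)
obs 5: x=3/4 → posterior Inverse-Gamma(23/6, 2009/32)
obs 6: x=5 → posterior Inverse-Gamma(13/3, 2409/32)

alpha=13/3, beta=2409/32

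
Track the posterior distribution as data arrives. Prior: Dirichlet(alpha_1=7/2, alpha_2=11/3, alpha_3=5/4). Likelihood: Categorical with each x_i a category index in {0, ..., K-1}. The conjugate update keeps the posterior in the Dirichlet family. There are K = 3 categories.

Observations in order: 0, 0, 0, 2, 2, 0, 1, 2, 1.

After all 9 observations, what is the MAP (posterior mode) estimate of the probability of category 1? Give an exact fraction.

obs 1: x=0 → posterior Dirichlet(9/2, 11/3, 5/4)
obs 2: x=0 → posterior Dirichlet(11/2, 11/3, 5/4)
obs 3: x=0 → posterior Dirichlet(13/2, 11/3, 5/4)
obs 4: x=2 → posterior Dirichlet(13/2, 11/3, 9/4)
obs 5: x=2 → posterior Dirichlet(13/2, 11/3, 13/4)
obs 6: x=0 → posterior Dirichlet(15/2, 11/3, 13/4)
obs 7: x=1 → posterior Dirichlet(15/2, 14/3, 13/4)
obs 8: x=2 → posterior Dirichlet(15/2, 14/3, 17/4)
obs 9: x=1 → posterior Dirichlet(15/2, 17/3, 17/4)

56/173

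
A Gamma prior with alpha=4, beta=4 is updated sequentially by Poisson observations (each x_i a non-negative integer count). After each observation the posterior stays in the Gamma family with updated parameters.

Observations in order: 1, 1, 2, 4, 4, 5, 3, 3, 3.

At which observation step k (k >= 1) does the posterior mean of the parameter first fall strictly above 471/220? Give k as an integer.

obs 1: x=1 → posterior Gamma(5, 5)
obs 2: x=1 → posterior Gamma(6, 6)
obs 3: x=2 → posterior Gamma(8, 7)
obs 4: x=4 → posterior Gamma(12, 8)
obs 5: x=4 → posterior Gamma(16, 9)
obs 6: x=5 → posterior Gamma(21, 10)
obs 7: x=3 → posterior Gamma(24, 11)
obs 8: x=3 → posterior Gamma(27, 12)
obs 9: x=3 → posterior Gamma(30, 13)

k = 7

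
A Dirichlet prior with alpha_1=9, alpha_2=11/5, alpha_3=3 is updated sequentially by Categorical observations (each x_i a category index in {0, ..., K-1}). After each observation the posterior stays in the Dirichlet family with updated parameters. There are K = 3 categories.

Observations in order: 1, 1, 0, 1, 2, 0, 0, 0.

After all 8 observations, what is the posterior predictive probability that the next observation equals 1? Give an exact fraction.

26/111

obs 1: x=1 → posterior Dirichlet(9, 16/5, 3)
obs 2: x=1 → posterior Dirichlet(9, 21/5, 3)
obs 3: x=0 → posterior Dirichlet(10, 21/5, 3)
obs 4: x=1 → posterior Dirichlet(10, 26/5, 3)
obs 5: x=2 → posterior Dirichlet(10, 26/5, 4)
obs 6: x=0 → posterior Dirichlet(11, 26/5, 4)
obs 7: x=0 → posterior Dirichlet(12, 26/5, 4)
obs 8: x=0 → posterior Dirichlet(13, 26/5, 4)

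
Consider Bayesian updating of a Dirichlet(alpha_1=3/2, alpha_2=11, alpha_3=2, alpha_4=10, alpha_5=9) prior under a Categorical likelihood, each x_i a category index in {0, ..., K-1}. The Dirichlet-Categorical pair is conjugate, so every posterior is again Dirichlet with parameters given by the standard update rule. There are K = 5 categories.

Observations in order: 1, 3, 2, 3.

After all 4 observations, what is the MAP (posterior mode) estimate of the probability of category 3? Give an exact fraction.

22/65

obs 1: x=1 → posterior Dirichlet(3/2, 12, 2, 10, 9)
obs 2: x=3 → posterior Dirichlet(3/2, 12, 2, 11, 9)
obs 3: x=2 → posterior Dirichlet(3/2, 12, 3, 11, 9)
obs 4: x=3 → posterior Dirichlet(3/2, 12, 3, 12, 9)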